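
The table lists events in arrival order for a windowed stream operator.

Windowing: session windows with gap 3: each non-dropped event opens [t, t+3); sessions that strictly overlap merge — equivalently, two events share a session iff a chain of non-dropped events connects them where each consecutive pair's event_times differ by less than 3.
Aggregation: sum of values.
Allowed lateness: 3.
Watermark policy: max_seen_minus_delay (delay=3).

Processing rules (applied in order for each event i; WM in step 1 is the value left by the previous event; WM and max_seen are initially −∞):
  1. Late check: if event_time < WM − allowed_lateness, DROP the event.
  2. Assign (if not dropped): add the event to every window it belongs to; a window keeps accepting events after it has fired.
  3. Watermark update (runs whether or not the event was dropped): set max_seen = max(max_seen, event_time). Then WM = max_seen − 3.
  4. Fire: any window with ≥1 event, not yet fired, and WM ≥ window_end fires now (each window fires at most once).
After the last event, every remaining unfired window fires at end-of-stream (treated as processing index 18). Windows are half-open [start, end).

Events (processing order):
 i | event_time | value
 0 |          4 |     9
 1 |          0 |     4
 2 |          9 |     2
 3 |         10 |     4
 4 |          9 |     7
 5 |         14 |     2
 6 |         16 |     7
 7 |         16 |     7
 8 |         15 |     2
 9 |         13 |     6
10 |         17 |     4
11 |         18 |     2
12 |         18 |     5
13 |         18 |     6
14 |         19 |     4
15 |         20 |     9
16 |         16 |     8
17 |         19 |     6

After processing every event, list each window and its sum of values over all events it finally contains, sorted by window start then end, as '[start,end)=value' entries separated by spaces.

[0,3)=4 [4,7)=9 [9,13)=13 [13,23)=68

i=0 t=4 v=9: → [4,7); WM=1
i=1 t=0 v=4: → [0,3); WM=1
i=2 t=9 v=2: → [9,12); WM=6
i=3 t=10 v=4: → [9,13); WM=7
i=4 t=9 v=7: → [9,13); WM=7
i=5 t=14 v=2: → [14,17); WM=11
i=6 t=16 v=7: → [14,19); WM=13
i=7 t=16 v=7: → [14,19); WM=13
i=8 t=15 v=2: → [14,19); WM=13
i=9 t=13 v=6: → [13,19); WM=13
i=10 t=17 v=4: → [13,20); WM=14
i=11 t=18 v=2: → [13,21); WM=15
i=12 t=18 v=5: → [13,21); WM=15
i=13 t=18 v=6: → [13,21); WM=15
i=14 t=19 v=4: → [13,22); WM=16
i=15 t=20 v=9: → [13,23); WM=17
i=16 t=16 v=8: → [13,23); WM=17
i=17 t=19 v=6: → [13,23); WM=17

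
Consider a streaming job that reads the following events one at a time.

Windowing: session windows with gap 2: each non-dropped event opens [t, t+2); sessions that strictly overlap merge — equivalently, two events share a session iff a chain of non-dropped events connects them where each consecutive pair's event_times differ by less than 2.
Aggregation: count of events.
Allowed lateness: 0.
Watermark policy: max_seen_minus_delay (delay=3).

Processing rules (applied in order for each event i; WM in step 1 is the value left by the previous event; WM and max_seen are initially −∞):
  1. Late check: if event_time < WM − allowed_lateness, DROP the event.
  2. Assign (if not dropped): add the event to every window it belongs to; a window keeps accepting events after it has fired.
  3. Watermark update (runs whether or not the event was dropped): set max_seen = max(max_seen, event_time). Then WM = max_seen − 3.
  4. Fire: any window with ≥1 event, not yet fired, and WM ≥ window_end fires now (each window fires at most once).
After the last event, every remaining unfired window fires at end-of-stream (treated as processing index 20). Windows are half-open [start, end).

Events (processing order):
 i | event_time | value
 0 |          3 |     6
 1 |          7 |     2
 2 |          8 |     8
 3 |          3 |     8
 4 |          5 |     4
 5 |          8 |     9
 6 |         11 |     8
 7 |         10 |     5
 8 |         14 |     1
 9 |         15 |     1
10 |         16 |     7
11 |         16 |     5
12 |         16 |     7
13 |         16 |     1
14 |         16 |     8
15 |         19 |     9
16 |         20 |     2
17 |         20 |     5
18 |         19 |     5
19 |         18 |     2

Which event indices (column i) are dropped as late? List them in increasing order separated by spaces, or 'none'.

i=0 t=3 v=6: → [3,5); WM=0
i=1 t=7 v=2: → [7,9); WM=4
i=2 t=8 v=8: → [7,10); WM=5
i=3 t=3 v=8: DROP (t<5-0); WM=5
i=4 t=5 v=4: → [5,7); WM=5
i=5 t=8 v=9: → [7,10); WM=5
i=6 t=11 v=8: → [11,13); WM=8
i=7 t=10 v=5: → [10,13); WM=8
i=8 t=14 v=1: → [14,16); WM=11
i=9 t=15 v=1: → [14,17); WM=12
i=10 t=16 v=7: → [14,18); WM=13
i=11 t=16 v=5: → [14,18); WM=13
i=12 t=16 v=7: → [14,18); WM=13
i=13 t=16 v=1: → [14,18); WM=13
i=14 t=16 v=8: → [14,18); WM=13
i=15 t=19 v=9: → [19,21); WM=16
i=16 t=20 v=2: → [19,22); WM=17
i=17 t=20 v=5: → [19,22); WM=17
i=18 t=19 v=5: → [19,22); WM=17
i=19 t=18 v=2: → [18,22); WM=17

3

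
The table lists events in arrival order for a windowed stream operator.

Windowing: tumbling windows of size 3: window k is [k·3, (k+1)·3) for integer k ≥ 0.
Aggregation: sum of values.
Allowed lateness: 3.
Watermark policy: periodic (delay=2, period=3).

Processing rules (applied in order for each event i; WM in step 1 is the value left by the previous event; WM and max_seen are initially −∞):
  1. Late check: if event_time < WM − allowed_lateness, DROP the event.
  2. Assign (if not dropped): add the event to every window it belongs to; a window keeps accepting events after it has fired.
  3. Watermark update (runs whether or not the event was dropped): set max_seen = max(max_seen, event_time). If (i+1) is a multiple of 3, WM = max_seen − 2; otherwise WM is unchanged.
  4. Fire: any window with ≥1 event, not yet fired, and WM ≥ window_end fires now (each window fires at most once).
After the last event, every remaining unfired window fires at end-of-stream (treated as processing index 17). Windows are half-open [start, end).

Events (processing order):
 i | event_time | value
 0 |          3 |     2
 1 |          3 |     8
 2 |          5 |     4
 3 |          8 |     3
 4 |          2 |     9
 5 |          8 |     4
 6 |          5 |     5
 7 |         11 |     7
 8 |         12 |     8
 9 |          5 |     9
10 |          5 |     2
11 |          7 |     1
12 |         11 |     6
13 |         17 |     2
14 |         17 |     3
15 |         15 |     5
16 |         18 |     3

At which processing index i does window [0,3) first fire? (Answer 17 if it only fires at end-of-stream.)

i=0 t=3 v=2: → [3,6); WM=−∞
i=1 t=3 v=8: → [3,6); WM=−∞
i=2 t=5 v=4: → [3,6); WM=3
i=3 t=8 v=3: → [6,9); WM=3
i=4 t=2 v=9: → [0,3); WM=3; [0,3) fires=9
i=5 t=8 v=4: → [6,9); WM=6; [3,6) fires=14
i=6 t=5 v=5: → [3,6); WM=6
i=7 t=11 v=7: → [9,12); WM=6
i=8 t=12 v=8: → [12,15); WM=10; [6,9) fires=7
i=9 t=5 v=9: DROP (t<10-3); WM=10
i=10 t=5 v=2: DROP (t<10-3); WM=10
i=11 t=7 v=1: → [6,9); WM=10
i=12 t=11 v=6: → [9,12); WM=10
i=13 t=17 v=2: → [15,18); WM=10
i=14 t=17 v=3: → [15,18); WM=15; [9,12) fires=13 [12,15) fires=8
i=15 t=15 v=5: → [15,18); WM=15
i=16 t=18 v=3: → [18,21); WM=15

4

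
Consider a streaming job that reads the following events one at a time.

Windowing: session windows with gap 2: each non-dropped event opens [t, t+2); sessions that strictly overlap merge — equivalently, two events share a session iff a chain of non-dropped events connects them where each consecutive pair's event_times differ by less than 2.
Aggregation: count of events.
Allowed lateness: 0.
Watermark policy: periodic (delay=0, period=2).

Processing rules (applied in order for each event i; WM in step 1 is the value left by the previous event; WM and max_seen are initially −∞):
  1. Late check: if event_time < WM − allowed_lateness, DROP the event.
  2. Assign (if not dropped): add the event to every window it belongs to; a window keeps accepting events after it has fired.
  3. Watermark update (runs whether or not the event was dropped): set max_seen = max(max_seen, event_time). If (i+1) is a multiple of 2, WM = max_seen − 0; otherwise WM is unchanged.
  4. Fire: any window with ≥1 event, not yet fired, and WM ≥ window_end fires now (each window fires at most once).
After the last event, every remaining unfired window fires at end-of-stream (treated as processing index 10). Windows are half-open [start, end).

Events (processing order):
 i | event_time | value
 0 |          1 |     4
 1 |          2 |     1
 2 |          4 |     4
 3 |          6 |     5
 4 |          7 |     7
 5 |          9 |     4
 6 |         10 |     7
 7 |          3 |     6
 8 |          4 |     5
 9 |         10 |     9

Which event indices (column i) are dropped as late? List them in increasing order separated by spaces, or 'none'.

7 8

i=0 t=1 v=4: → [1,3); WM=−∞
i=1 t=2 v=1: → [1,4); WM=2
i=2 t=4 v=4: → [4,6); WM=2
i=3 t=6 v=5: → [6,8); WM=6
i=4 t=7 v=7: → [6,9); WM=6
i=5 t=9 v=4: → [9,11); WM=9
i=6 t=10 v=7: → [9,12); WM=9
i=7 t=3 v=6: DROP (t<9-0); WM=10
i=8 t=4 v=5: DROP (t<10-0); WM=10
i=9 t=10 v=9: → [9,12); WM=10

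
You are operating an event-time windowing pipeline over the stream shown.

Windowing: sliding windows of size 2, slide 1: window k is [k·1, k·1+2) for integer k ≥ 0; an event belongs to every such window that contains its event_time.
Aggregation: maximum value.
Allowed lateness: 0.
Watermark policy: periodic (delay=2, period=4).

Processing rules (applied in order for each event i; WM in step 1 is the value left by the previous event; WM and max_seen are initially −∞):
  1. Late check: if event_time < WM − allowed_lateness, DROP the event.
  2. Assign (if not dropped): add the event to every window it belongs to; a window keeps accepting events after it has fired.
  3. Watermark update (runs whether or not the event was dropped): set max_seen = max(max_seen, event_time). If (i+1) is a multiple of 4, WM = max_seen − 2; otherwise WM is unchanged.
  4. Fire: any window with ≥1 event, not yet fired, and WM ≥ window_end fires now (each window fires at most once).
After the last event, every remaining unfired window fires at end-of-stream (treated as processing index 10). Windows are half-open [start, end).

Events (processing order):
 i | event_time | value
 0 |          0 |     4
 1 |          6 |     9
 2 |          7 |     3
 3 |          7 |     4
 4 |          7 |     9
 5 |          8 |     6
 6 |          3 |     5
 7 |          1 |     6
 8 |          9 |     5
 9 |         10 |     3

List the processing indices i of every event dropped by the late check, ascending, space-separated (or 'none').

i=0 t=0 v=4: → [0,2); WM=−∞
i=1 t=6 v=9: → [6,8),[5,7); WM=−∞
i=2 t=7 v=3: → [7,9),[6,8); WM=−∞
i=3 t=7 v=4: → [7,9),[6,8); WM=5; [0,2) fires=4
i=4 t=7 v=9: → [7,9),[6,8); WM=5
i=5 t=8 v=6: → [8,10),[7,9); WM=5
i=6 t=3 v=5: DROP (t<5-0); WM=5
i=7 t=1 v=6: DROP (t<5-0); WM=6
i=8 t=9 v=5: → [9,11),[8,10); WM=6
i=9 t=10 v=3: → [10,12),[9,11); WM=6

6 7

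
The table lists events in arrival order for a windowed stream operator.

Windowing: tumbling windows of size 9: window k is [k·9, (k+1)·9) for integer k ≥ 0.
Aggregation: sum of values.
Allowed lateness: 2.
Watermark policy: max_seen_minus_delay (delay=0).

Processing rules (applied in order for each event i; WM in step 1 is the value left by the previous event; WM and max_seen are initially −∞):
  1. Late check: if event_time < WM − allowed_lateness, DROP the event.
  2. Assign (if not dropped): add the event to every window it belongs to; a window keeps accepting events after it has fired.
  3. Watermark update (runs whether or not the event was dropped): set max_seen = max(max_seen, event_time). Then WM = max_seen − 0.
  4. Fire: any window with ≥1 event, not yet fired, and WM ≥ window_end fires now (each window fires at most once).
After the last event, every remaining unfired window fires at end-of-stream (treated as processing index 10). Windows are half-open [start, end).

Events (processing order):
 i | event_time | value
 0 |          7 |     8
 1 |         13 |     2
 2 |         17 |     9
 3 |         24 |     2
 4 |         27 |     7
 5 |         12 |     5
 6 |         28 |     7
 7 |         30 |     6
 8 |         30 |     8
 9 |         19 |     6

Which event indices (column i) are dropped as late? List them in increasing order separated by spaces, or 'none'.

i=0 t=7 v=8: → [0,9); WM=7
i=1 t=13 v=2: → [9,18); WM=13; [0,9) fires=8
i=2 t=17 v=9: → [9,18); WM=17
i=3 t=24 v=2: → [18,27); WM=24; [9,18) fires=11
i=4 t=27 v=7: → [27,36); WM=27; [18,27) fires=2
i=5 t=12 v=5: DROP (t<27-2); WM=27
i=6 t=28 v=7: → [27,36); WM=28
i=7 t=30 v=6: → [27,36); WM=30
i=8 t=30 v=8: → [27,36); WM=30
i=9 t=19 v=6: DROP (t<30-2); WM=30

5 9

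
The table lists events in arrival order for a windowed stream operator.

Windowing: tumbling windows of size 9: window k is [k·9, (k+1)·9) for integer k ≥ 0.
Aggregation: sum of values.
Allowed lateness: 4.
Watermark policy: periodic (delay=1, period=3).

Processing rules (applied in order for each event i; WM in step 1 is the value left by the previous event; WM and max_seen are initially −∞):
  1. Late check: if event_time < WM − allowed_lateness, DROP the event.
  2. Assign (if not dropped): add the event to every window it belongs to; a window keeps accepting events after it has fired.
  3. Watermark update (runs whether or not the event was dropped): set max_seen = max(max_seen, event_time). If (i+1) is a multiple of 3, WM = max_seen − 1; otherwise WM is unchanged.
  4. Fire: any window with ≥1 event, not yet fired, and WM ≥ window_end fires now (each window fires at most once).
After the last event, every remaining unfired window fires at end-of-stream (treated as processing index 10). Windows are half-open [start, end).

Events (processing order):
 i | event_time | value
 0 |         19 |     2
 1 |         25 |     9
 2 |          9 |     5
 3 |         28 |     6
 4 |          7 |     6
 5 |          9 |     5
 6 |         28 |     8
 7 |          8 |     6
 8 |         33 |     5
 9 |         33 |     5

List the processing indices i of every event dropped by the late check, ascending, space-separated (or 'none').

i=0 t=19 v=2: → [18,27); WM=−∞
i=1 t=25 v=9: → [18,27); WM=−∞
i=2 t=9 v=5: → [9,18); WM=24; [9,18) fires=5
i=3 t=28 v=6: → [27,36); WM=24
i=4 t=7 v=6: DROP (t<24-4); WM=24
i=5 t=9 v=5: DROP (t<24-4); WM=27; [18,27) fires=11
i=6 t=28 v=8: → [27,36); WM=27
i=7 t=8 v=6: DROP (t<27-4); WM=27
i=8 t=33 v=5: → [27,36); WM=32
i=9 t=33 v=5: → [27,36); WM=32

4 5 7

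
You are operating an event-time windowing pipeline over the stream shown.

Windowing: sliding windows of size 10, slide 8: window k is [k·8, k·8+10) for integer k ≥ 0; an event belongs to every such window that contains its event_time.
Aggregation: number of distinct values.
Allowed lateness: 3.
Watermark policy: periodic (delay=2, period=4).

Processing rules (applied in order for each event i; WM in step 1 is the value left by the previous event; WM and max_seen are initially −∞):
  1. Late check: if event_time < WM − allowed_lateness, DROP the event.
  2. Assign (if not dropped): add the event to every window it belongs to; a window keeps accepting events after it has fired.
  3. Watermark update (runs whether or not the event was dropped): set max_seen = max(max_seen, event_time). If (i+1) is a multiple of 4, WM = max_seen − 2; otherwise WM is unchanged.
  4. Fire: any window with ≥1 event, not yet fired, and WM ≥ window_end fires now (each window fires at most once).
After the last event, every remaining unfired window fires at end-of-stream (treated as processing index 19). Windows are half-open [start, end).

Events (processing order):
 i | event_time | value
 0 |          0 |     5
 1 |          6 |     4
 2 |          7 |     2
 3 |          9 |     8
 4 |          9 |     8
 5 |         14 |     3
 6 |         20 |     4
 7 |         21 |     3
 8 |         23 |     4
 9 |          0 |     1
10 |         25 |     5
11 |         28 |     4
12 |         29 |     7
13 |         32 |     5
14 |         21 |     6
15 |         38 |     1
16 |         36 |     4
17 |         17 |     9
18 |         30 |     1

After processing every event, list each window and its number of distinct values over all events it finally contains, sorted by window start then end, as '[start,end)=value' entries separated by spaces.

i=0 t=0 v=5: → [0,10); WM=−∞
i=1 t=6 v=4: → [0,10); WM=−∞
i=2 t=7 v=2: → [0,10); WM=−∞
i=3 t=9 v=8: → [8,18),[0,10); WM=7
i=4 t=9 v=8: → [8,18),[0,10); WM=7
i=5 t=14 v=3: → [8,18); WM=7
i=6 t=20 v=4: → [16,26); WM=7
i=7 t=21 v=3: → [16,26); WM=19; [0,10) fires=4 [8,18) fires=2
i=8 t=23 v=4: → [16,26); WM=19
i=9 t=0 v=1: DROP (t<19-3); WM=19
i=10 t=25 v=5: → [24,34),[16,26); WM=19
i=11 t=28 v=4: → [24,34); WM=26; [16,26) fires=3
i=12 t=29 v=7: → [24,34); WM=26
i=13 t=32 v=5: → [32,42),[24,34); WM=26
i=14 t=21 v=6: DROP (t<26-3); WM=26
i=15 t=38 v=1: → [32,42); WM=36; [24,34) fires=3
i=16 t=36 v=4: → [32,42); WM=36
i=17 t=17 v=9: DROP (t<36-3); WM=36
i=18 t=30 v=1: DROP (t<36-3); WM=36

[0,10)=4 [8,18)=2 [16,26)=3 [24,34)=3 [32,42)=3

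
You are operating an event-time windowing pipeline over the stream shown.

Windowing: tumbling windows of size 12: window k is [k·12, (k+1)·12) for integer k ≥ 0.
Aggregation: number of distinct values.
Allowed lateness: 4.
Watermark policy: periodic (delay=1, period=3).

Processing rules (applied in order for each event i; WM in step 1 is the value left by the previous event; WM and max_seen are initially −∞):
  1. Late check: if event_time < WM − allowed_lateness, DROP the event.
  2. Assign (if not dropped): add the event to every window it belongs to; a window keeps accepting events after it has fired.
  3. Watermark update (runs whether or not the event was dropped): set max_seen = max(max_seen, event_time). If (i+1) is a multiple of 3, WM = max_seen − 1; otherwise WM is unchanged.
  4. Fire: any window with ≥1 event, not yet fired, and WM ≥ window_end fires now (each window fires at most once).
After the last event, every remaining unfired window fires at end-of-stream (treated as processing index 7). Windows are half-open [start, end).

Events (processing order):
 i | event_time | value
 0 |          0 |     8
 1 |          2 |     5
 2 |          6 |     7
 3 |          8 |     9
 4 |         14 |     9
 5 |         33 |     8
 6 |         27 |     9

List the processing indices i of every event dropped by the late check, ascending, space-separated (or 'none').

i=0 t=0 v=8: → [0,12); WM=−∞
i=1 t=2 v=5: → [0,12); WM=−∞
i=2 t=6 v=7: → [0,12); WM=5
i=3 t=8 v=9: → [0,12); WM=5
i=4 t=14 v=9: → [12,24); WM=5
i=5 t=33 v=8: → [24,36); WM=32; [0,12) fires=4 [12,24) fires=1
i=6 t=27 v=9: DROP (t<32-4); WM=32

6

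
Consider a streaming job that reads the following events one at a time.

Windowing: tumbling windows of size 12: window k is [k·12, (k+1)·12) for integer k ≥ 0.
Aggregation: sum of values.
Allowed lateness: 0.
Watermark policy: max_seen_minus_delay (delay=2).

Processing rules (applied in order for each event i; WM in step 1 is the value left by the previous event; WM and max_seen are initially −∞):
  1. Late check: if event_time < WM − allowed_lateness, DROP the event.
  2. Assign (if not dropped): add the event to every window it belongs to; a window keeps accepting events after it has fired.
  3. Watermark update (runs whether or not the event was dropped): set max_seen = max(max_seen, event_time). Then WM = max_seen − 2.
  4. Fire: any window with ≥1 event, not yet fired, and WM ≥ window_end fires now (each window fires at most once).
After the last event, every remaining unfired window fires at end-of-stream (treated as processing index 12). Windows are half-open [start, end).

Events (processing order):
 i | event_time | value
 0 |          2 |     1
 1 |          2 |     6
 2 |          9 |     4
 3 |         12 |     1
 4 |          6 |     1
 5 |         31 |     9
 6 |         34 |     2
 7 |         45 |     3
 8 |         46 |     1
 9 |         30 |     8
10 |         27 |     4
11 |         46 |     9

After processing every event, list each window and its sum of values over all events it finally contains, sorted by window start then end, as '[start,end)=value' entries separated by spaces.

i=0 t=2 v=1: → [0,12); WM=0
i=1 t=2 v=6: → [0,12); WM=0
i=2 t=9 v=4: → [0,12); WM=7
i=3 t=12 v=1: → [12,24); WM=10
i=4 t=6 v=1: DROP (t<10-0); WM=10
i=5 t=31 v=9: → [24,36); WM=29; [0,12) fires=11 [12,24) fires=1
i=6 t=34 v=2: → [24,36); WM=32
i=7 t=45 v=3: → [36,48); WM=43; [24,36) fires=11
i=8 t=46 v=1: → [36,48); WM=44
i=9 t=30 v=8: DROP (t<44-0); WM=44
i=10 t=27 v=4: DROP (t<44-0); WM=44
i=11 t=46 v=9: → [36,48); WM=44

[0,12)=11 [12,24)=1 [24,36)=11 [36,48)=13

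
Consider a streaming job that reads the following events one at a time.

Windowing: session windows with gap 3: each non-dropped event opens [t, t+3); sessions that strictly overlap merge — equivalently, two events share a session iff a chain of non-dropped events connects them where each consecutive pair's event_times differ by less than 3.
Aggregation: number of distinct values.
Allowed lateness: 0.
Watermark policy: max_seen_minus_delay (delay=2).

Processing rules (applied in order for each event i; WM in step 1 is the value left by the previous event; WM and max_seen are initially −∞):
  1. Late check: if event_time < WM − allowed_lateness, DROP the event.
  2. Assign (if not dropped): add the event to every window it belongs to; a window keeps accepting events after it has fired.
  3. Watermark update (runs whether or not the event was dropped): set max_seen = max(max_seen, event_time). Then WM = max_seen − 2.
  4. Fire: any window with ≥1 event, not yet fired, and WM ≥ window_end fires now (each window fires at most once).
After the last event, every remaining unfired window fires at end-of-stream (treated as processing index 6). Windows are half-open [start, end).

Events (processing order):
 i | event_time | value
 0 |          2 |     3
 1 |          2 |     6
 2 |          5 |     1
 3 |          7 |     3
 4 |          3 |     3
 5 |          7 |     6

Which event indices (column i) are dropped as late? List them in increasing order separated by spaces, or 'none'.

4

i=0 t=2 v=3: → [2,5); WM=0
i=1 t=2 v=6: → [2,5); WM=0
i=2 t=5 v=1: → [5,8); WM=3
i=3 t=7 v=3: → [5,10); WM=5
i=4 t=3 v=3: DROP (t<5-0); WM=5
i=5 t=7 v=6: → [5,10); WM=5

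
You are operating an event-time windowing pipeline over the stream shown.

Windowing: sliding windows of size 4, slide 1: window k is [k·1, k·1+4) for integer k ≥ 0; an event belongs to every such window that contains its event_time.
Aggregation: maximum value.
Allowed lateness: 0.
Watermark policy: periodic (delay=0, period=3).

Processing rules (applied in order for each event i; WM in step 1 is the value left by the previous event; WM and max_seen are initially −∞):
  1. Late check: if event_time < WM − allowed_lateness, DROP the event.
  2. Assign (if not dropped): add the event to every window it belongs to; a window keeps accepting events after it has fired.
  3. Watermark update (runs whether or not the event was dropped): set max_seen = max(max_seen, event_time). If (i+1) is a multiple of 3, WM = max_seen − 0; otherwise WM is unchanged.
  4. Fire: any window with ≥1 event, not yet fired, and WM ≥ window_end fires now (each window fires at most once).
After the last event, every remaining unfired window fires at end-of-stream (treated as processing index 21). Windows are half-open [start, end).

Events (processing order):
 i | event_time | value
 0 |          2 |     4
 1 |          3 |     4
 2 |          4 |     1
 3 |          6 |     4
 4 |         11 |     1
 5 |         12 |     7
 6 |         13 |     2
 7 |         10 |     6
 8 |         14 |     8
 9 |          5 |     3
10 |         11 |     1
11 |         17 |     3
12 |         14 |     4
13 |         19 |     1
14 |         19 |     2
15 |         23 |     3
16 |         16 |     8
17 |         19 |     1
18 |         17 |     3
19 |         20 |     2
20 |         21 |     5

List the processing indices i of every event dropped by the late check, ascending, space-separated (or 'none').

7 9 10 12 16 18 19 20

i=0 t=2 v=4: → [2,6),[1,5),[0,4); WM=−∞
i=1 t=3 v=4: → [3,7),[2,6),[1,5),[0,4); WM=−∞
i=2 t=4 v=1: → [4,8),[3,7),[2,6),[1,5); WM=4; [0,4) fires=4
i=3 t=6 v=4: → [6,10),[5,9),[4,8),[3,7); WM=4
i=4 t=11 v=1: → [11,15),[10,14),[9,13),[8,12); WM=4
i=5 t=12 v=7: → [12,16),[11,15),[10,14),[9,13); WM=12; [1,5) fires=4 [2,6) fires=4 [3,7) fires=4 [4,8) fires=4 [5,9) fires=4 [6,10) fires=4 [8,12) fires=1
i=6 t=13 v=2: → [13,17),[12,16),[11,15),[10,14); WM=12
i=7 t=10 v=6: DROP (t<12-0); WM=12
i=8 t=14 v=8: → [14,18),[13,17),[12,16),[11,15); WM=14; [9,13) fires=7 [10,14) fires=7
i=9 t=5 v=3: DROP (t<14-0); WM=14
i=10 t=11 v=1: DROP (t<14-0); WM=14
i=11 t=17 v=3: → [17,21),[16,20),[15,19),[14,18); WM=17; [11,15) fires=8 [12,16) fires=8 [13,17) fires=8
i=12 t=14 v=4: DROP (t<17-0); WM=17
i=13 t=19 v=1: → [19,23),[18,22),[17,21),[16,20); WM=17
i=14 t=19 v=2: → [19,23),[18,22),[17,21),[16,20); WM=19; [14,18) fires=8 [15,19) fires=3
i=15 t=23 v=3: → [23,27),[22,26),[21,25),[20,24); WM=19
i=16 t=16 v=8: DROP (t<19-0); WM=19
i=17 t=19 v=1: → [19,23),[18,22),[17,21),[16,20); WM=23; [16,20) fires=3 [17,21) fires=3 [18,22) fires=2 [19,23) fires=2
i=18 t=17 v=3: DROP (t<23-0); WM=23
i=19 t=20 v=2: DROP (t<23-0); WM=23
i=20 t=21 v=5: DROP (t<23-0); WM=23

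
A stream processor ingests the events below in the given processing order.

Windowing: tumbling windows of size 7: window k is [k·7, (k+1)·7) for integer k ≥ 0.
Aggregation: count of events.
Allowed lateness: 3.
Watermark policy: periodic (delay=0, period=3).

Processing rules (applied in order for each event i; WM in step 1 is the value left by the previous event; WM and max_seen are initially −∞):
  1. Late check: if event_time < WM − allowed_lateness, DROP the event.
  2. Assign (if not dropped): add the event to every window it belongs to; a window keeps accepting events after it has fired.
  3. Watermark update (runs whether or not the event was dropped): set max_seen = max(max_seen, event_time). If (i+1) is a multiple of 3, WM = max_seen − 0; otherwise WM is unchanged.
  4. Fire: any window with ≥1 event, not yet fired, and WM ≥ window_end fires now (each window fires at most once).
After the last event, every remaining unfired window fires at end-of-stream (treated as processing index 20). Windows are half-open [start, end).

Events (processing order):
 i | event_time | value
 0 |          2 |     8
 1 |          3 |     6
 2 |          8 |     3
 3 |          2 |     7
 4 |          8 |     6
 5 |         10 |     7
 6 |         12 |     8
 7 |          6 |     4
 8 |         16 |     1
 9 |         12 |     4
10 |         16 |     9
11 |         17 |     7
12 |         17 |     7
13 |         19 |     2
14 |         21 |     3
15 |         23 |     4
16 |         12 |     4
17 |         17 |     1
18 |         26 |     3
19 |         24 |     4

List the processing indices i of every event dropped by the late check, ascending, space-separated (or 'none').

3 7 9 16 17

i=0 t=2 v=8: → [0,7); WM=−∞
i=1 t=3 v=6: → [0,7); WM=−∞
i=2 t=8 v=3: → [7,14); WM=8; [0,7) fires=2
i=3 t=2 v=7: DROP (t<8-3); WM=8
i=4 t=8 v=6: → [7,14); WM=8
i=5 t=10 v=7: → [7,14); WM=10
i=6 t=12 v=8: → [7,14); WM=10
i=7 t=6 v=4: DROP (t<10-3); WM=10
i=8 t=16 v=1: → [14,21); WM=16; [7,14) fires=4
i=9 t=12 v=4: DROP (t<16-3); WM=16
i=10 t=16 v=9: → [14,21); WM=16
i=11 t=17 v=7: → [14,21); WM=17
i=12 t=17 v=7: → [14,21); WM=17
i=13 t=19 v=2: → [14,21); WM=17
i=14 t=21 v=3: → [21,28); WM=21; [14,21) fires=5
i=15 t=23 v=4: → [21,28); WM=21
i=16 t=12 v=4: DROP (t<21-3); WM=21
i=17 t=17 v=1: DROP (t<21-3); WM=23
i=18 t=26 v=3: → [21,28); WM=23
i=19 t=24 v=4: → [21,28); WM=23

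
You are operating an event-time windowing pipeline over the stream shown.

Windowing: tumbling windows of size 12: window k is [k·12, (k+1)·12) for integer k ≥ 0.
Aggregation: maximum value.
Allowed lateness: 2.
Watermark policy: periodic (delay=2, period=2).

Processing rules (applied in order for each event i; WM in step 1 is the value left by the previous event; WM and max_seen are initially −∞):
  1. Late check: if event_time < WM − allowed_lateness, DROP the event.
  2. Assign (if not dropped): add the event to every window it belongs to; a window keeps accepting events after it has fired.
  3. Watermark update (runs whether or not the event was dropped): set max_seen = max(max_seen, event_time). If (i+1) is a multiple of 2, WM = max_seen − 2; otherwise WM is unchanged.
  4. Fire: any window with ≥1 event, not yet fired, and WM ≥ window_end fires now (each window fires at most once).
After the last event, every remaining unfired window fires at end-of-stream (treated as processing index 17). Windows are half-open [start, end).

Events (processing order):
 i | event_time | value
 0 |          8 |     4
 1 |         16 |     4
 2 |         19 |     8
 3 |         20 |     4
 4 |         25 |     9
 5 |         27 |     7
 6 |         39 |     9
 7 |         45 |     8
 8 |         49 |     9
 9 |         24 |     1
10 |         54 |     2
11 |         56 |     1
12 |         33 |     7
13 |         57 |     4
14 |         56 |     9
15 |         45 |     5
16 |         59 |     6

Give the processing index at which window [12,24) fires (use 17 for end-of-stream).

i=0 t=8 v=4: → [0,12); WM=−∞
i=1 t=16 v=4: → [12,24); WM=14; [0,12) fires=4
i=2 t=19 v=8: → [12,24); WM=14
i=3 t=20 v=4: → [12,24); WM=18
i=4 t=25 v=9: → [24,36); WM=18
i=5 t=27 v=7: → [24,36); WM=25; [12,24) fires=8
i=6 t=39 v=9: → [36,48); WM=25
i=7 t=45 v=8: → [36,48); WM=43; [24,36) fires=9
i=8 t=49 v=9: → [48,60); WM=43
i=9 t=24 v=1: DROP (t<43-2); WM=47
i=10 t=54 v=2: → [48,60); WM=47
i=11 t=56 v=1: → [48,60); WM=54; [36,48) fires=9
i=12 t=33 v=7: DROP (t<54-2); WM=54
i=13 t=57 v=4: → [48,60); WM=55
i=14 t=56 v=9: → [48,60); WM=55
i=15 t=45 v=5: DROP (t<55-2); WM=55
i=16 t=59 v=6: → [48,60); WM=55

5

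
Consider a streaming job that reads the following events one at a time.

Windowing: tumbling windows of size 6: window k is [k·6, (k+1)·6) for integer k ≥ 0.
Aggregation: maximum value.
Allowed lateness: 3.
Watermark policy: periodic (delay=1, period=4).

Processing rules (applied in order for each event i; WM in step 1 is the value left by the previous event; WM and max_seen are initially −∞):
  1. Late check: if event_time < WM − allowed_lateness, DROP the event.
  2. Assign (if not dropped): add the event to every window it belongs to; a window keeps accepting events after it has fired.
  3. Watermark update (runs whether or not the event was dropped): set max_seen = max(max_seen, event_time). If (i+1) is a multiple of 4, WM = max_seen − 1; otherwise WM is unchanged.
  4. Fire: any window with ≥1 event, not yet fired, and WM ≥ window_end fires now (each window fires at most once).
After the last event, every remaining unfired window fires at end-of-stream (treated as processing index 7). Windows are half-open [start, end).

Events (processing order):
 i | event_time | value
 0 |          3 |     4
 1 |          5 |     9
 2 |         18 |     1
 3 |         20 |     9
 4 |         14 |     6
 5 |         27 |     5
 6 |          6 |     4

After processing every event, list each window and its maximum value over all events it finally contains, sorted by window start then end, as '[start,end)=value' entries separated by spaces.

i=0 t=3 v=4: → [0,6); WM=−∞
i=1 t=5 v=9: → [0,6); WM=−∞
i=2 t=18 v=1: → [18,24); WM=−∞
i=3 t=20 v=9: → [18,24); WM=19; [0,6) fires=9
i=4 t=14 v=6: DROP (t<19-3); WM=19
i=5 t=27 v=5: → [24,30); WM=19
i=6 t=6 v=4: DROP (t<19-3); WM=19

[0,6)=9 [18,24)=9 [24,30)=5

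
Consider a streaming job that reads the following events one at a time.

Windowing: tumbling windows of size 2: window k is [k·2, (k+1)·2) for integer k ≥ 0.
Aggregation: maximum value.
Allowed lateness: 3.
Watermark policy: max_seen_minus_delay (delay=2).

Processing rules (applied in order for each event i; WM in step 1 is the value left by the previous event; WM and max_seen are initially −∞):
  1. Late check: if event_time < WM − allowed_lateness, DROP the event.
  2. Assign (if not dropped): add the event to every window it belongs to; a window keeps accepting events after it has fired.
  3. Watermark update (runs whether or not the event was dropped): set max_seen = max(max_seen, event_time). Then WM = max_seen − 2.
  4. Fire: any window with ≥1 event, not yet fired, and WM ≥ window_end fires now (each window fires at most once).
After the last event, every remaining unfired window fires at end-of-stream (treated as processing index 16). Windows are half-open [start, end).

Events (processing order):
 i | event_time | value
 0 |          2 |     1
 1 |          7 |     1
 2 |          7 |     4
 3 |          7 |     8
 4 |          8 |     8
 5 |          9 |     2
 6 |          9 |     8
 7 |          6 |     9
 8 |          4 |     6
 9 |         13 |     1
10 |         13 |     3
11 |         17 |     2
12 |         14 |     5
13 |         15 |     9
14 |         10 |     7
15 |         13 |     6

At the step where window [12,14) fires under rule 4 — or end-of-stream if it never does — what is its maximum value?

i=0 t=2 v=1: → [2,4); WM=0
i=1 t=7 v=1: → [6,8); WM=5; [2,4) fires=1
i=2 t=7 v=4: → [6,8); WM=5
i=3 t=7 v=8: → [6,8); WM=5
i=4 t=8 v=8: → [8,10); WM=6
i=5 t=9 v=2: → [8,10); WM=7
i=6 t=9 v=8: → [8,10); WM=7
i=7 t=6 v=9: → [6,8); WM=7
i=8 t=4 v=6: → [4,6); WM=7; [4,6) fires=6
i=9 t=13 v=1: → [12,14); WM=11; [6,8) fires=9 [8,10) fires=8
i=10 t=13 v=3: → [12,14); WM=11
i=11 t=17 v=2: → [16,18); WM=15; [12,14) fires=3
i=12 t=14 v=5: → [14,16); WM=15
i=13 t=15 v=9: → [14,16); WM=15
i=14 t=10 v=7: DROP (t<15-3); WM=15
i=15 t=13 v=6: → [12,14); WM=15

3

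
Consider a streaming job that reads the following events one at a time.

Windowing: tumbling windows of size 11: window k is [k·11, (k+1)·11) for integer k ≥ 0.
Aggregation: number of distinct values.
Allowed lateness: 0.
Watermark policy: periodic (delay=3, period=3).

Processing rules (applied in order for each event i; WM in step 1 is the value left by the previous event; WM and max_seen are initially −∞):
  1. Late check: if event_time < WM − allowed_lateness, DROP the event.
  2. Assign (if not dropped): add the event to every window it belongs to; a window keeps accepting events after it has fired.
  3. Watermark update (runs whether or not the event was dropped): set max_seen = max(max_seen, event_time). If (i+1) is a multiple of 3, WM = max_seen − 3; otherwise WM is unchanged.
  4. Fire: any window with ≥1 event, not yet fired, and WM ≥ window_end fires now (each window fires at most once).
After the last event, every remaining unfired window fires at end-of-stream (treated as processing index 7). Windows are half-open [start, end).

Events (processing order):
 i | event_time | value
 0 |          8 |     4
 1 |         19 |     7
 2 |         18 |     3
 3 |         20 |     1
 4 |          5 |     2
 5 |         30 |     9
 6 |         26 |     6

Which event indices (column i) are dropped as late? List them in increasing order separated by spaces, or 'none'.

i=0 t=8 v=4: → [0,11); WM=−∞
i=1 t=19 v=7: → [11,22); WM=−∞
i=2 t=18 v=3: → [11,22); WM=16; [0,11) fires=1
i=3 t=20 v=1: → [11,22); WM=16
i=4 t=5 v=2: DROP (t<16-0); WM=16
i=5 t=30 v=9: → [22,33); WM=27; [11,22) fires=3
i=6 t=26 v=6: DROP (t<27-0); WM=27

4 6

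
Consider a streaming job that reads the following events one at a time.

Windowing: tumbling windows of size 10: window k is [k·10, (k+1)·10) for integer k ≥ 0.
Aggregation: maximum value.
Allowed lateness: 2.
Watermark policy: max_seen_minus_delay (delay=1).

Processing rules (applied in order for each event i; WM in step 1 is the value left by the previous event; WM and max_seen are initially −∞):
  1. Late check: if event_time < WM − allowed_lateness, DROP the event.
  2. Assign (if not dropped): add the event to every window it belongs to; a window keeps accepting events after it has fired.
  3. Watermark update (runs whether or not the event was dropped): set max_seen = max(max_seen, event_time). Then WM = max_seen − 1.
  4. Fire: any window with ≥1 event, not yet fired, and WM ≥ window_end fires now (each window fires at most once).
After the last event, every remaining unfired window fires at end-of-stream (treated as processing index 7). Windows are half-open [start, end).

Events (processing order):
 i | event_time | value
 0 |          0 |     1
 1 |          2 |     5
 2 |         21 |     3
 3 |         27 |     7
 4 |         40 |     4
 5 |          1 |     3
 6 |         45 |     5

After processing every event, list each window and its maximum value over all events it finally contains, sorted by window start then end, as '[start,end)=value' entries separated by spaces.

i=0 t=0 v=1: → [0,10); WM=-1
i=1 t=2 v=5: → [0,10); WM=1
i=2 t=21 v=3: → [20,30); WM=20; [0,10) fires=5
i=3 t=27 v=7: → [20,30); WM=26
i=4 t=40 v=4: → [40,50); WM=39; [20,30) fires=7
i=5 t=1 v=3: DROP (t<39-2); WM=39
i=6 t=45 v=5: → [40,50); WM=44

[0,10)=5 [20,30)=7 [40,50)=5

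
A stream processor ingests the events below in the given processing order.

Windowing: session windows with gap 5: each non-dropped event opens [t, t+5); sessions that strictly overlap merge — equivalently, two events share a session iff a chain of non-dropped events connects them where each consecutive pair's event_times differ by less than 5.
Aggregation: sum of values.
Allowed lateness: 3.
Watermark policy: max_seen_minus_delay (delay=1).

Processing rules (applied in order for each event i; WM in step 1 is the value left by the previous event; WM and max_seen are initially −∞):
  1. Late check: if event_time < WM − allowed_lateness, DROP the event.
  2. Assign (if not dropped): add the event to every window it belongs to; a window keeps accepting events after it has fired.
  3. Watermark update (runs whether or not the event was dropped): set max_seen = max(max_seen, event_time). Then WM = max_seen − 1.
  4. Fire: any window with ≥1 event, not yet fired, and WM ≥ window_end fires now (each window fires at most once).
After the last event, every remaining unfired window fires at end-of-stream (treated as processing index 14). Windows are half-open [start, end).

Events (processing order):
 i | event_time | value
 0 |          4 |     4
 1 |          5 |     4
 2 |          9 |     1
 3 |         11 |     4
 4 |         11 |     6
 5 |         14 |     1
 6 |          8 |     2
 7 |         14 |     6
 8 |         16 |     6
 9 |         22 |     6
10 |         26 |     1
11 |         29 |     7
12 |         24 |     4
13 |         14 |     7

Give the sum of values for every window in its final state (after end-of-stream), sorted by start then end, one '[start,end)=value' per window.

i=0 t=4 v=4: → [4,9); WM=3
i=1 t=5 v=4: → [4,10); WM=4
i=2 t=9 v=1: → [4,14); WM=8
i=3 t=11 v=4: → [4,16); WM=10
i=4 t=11 v=6: → [4,16); WM=10
i=5 t=14 v=1: → [4,19); WM=13
i=6 t=8 v=2: DROP (t<13-3); WM=13
i=7 t=14 v=6: → [4,19); WM=13
i=8 t=16 v=6: → [4,21); WM=15
i=9 t=22 v=6: → [22,27); WM=21
i=10 t=26 v=1: → [22,31); WM=25
i=11 t=29 v=7: → [22,34); WM=28
i=12 t=24 v=4: DROP (t<28-3); WM=28
i=13 t=14 v=7: DROP (t<28-3); WM=28

[4,21)=32 [22,34)=14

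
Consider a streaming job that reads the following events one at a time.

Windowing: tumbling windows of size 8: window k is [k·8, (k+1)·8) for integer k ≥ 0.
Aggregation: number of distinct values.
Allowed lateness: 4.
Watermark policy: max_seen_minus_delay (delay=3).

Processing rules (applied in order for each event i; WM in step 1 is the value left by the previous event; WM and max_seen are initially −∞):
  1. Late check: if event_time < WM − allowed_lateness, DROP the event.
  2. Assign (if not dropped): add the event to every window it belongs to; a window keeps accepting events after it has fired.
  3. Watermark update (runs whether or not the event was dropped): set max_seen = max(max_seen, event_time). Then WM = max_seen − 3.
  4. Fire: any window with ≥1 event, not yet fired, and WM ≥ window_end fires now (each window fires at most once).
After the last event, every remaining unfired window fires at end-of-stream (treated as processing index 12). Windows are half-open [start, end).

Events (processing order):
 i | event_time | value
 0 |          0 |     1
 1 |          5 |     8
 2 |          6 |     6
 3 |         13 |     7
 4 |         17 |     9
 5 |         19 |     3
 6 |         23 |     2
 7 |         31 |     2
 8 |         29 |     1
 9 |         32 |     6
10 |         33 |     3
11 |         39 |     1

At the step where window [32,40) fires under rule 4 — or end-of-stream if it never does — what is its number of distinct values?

3

i=0 t=0 v=1: → [0,8); WM=-3
i=1 t=5 v=8: → [0,8); WM=2
i=2 t=6 v=6: → [0,8); WM=3
i=3 t=13 v=7: → [8,16); WM=10; [0,8) fires=3
i=4 t=17 v=9: → [16,24); WM=14
i=5 t=19 v=3: → [16,24); WM=16; [8,16) fires=1
i=6 t=23 v=2: → [16,24); WM=20
i=7 t=31 v=2: → [24,32); WM=28; [16,24) fires=3
i=8 t=29 v=1: → [24,32); WM=28
i=9 t=32 v=6: → [32,40); WM=29
i=10 t=33 v=3: → [32,40); WM=30
i=11 t=39 v=1: → [32,40); WM=36; [24,32) fires=2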